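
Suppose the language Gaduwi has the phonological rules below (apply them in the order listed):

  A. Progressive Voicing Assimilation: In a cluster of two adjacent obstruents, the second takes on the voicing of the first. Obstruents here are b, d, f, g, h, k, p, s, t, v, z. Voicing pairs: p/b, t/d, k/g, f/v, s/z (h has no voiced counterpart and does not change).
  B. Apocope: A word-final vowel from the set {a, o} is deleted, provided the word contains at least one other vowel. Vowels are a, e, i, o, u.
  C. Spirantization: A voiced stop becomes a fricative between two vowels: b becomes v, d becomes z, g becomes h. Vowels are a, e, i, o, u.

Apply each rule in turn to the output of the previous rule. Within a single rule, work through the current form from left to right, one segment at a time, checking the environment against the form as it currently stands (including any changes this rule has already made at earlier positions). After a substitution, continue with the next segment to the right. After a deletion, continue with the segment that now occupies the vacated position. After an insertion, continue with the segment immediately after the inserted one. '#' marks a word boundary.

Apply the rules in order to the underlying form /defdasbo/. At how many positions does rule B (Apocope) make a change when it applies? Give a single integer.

1

A Progressive Voicing Assimilation: [defdasbo] → [deftaspo]
B Apocope: [deftaspo] → [deftasp]
C Spirantization: no change — [deftasp]
Rule B changed 1 position(s).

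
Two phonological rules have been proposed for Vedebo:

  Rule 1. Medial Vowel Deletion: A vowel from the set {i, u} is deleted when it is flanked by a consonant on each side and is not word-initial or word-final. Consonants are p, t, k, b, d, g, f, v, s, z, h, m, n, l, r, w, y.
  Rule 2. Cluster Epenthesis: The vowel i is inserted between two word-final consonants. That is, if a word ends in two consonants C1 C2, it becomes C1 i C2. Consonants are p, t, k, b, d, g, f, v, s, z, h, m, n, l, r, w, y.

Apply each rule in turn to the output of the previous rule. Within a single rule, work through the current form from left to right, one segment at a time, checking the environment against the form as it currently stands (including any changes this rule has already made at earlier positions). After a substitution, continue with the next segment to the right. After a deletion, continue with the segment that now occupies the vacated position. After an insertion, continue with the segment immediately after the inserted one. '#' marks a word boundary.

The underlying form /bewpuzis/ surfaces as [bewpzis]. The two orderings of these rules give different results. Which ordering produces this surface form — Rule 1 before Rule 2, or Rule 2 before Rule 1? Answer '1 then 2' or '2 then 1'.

1 then 2

Order 1 then 2:
  1 Medial Vowel Deletion: [bewpuzis] → [bewpzs]
  2 Cluster Epenthesis: [bewpzs] → [bewpzis]
  result: [bewpzis]
Order 2 then 1:
  2 Cluster Epenthesis: no change — [bewpuzis]
  1 Medial Vowel Deletion: [bewpuzis] → [bewpzs]
  result: [bewpzs]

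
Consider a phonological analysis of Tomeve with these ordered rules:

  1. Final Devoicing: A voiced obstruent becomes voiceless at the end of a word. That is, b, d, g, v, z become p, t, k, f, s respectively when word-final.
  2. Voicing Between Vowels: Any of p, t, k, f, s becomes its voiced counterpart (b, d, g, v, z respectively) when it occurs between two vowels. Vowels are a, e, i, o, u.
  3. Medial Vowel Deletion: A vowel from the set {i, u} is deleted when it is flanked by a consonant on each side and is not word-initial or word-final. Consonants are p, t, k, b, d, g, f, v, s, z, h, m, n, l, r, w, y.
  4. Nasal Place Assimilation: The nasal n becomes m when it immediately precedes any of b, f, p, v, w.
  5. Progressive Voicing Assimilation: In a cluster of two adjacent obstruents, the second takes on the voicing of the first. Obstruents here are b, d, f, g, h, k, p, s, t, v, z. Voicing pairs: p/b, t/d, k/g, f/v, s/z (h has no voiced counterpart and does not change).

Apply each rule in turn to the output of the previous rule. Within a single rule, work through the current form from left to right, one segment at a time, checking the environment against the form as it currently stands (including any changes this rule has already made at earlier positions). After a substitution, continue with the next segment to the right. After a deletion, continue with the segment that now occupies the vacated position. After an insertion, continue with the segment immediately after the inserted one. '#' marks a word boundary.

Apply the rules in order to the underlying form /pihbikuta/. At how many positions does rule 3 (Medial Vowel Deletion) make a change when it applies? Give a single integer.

3

1 Final Devoicing: no change — [pihbikuta]
2 Voicing Between Vowels: [pihbikuta] → [pihbiguda]
3 Medial Vowel Deletion: [pihbiguda] → [phbgda]
4 Nasal Place Assimilation: no change — [phbgda]
5 Progressive Voicing Assimilation: [phbgda] → [phpkta]
Rule 3 changed 3 position(s).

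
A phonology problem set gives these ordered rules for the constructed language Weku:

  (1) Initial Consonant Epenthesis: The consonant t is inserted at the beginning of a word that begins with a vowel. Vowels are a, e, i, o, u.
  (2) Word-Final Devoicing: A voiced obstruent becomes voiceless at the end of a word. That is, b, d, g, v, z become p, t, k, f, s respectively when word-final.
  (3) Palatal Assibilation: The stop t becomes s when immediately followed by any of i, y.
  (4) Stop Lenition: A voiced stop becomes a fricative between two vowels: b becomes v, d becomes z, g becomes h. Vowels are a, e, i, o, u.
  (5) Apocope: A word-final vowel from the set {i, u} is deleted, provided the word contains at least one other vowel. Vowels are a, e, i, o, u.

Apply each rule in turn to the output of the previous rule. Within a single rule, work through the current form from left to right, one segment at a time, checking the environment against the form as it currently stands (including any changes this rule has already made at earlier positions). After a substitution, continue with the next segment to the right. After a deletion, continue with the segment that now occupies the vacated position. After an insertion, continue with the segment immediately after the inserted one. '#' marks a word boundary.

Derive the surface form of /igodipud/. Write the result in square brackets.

[sihoziput]

(1) Initial Consonant Epenthesis: [igodipud] → [tigodipud]
(2) Word-Final Devoicing: [tigodipud] → [tigodiput]
(3) Palatal Assibilation: [tigodiput] → [sigodiput]
(4) Stop Lenition: [sigodiput] → [sihoziput]
(5) Apocope: no change — [sihoziput]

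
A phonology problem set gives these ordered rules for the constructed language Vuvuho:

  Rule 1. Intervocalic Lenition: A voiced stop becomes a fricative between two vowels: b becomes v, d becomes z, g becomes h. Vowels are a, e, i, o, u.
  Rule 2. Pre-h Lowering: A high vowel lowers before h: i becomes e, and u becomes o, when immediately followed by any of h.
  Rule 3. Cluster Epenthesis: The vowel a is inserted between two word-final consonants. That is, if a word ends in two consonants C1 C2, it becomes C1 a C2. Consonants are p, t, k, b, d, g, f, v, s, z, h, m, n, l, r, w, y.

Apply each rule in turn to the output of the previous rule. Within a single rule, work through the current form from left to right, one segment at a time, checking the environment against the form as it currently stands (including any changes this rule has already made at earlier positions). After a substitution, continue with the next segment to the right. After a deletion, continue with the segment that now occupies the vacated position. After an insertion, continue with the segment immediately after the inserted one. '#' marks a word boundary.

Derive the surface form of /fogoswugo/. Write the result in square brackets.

Rule 1 Intervocalic Lenition: [fogoswugo] → [fohoswuho]
Rule 2 Pre-h Lowering: [fohoswuho] → [fohoswoho]
Rule 3 Cluster Epenthesis: no change — [fohoswoho]

[fohoswoho]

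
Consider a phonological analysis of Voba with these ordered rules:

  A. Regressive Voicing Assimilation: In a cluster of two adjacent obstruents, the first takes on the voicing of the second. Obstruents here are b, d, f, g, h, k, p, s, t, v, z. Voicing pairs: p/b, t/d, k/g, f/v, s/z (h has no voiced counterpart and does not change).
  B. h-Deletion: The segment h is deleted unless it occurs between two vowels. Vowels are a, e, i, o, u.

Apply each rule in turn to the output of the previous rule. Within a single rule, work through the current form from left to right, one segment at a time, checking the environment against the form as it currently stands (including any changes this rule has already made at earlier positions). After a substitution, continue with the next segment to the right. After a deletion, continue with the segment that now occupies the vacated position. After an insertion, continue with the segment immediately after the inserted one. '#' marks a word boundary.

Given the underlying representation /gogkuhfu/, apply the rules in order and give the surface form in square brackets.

[gokkufu]

A Regressive Voicing Assimilation: [gogkuhfu] → [gokkuhfu]
B h-Deletion: [gokkuhfu] → [gokkufu]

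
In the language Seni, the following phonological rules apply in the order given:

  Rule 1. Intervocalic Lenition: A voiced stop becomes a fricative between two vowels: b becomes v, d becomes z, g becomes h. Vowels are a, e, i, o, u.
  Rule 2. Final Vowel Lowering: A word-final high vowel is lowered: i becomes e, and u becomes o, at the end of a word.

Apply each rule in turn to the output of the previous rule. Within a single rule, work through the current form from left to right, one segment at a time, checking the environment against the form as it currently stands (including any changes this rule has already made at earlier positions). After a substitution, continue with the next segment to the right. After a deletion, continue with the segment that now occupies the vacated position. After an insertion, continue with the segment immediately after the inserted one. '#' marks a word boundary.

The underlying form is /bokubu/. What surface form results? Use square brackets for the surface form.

[bokuvo]

Rule 1 Intervocalic Lenition: [bokubu] → [bokuvu]
Rule 2 Final Vowel Lowering: [bokuvu] → [bokuvo]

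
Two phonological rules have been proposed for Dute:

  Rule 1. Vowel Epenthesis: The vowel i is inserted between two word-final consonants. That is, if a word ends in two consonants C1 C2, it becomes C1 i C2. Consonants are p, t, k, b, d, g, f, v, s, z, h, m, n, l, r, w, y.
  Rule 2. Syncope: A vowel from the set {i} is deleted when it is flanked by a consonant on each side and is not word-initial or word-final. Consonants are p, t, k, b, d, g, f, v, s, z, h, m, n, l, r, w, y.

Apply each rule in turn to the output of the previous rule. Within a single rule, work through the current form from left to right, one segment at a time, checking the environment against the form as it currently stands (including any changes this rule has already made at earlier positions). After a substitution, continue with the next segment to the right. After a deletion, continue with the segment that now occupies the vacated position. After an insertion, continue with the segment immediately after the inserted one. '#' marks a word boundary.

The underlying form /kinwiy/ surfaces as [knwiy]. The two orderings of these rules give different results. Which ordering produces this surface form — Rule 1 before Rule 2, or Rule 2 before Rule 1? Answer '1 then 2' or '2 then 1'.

2 then 1

Order 1 then 2:
  1 Vowel Epenthesis: no change — [kinwiy]
  2 Syncope: [kinwiy] → [knwy]
  result: [knwy]
Order 2 then 1:
  2 Syncope: [kinwiy] → [knwy]
  1 Vowel Epenthesis: [knwy] → [knwiy]
  result: [knwiy]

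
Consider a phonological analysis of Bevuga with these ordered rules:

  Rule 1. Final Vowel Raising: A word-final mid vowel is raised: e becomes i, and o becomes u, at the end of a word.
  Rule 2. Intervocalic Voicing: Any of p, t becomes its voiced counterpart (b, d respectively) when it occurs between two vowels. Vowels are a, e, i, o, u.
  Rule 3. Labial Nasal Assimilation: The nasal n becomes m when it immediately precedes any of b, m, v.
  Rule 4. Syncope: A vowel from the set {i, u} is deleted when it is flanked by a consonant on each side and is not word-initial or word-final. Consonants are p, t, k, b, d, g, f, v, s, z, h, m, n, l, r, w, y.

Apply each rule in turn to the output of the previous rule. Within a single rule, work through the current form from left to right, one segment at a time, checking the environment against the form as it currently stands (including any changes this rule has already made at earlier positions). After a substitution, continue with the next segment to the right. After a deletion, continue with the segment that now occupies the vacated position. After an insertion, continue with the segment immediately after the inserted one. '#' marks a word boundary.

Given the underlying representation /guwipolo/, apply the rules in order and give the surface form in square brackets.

[gwbolu]

Rule 1 Final Vowel Raising: [guwipolo] → [guwipolu]
Rule 2 Intervocalic Voicing: [guwipolu] → [guwibolu]
Rule 3 Labial Nasal Assimilation: no change — [guwibolu]
Rule 4 Syncope: [guwibolu] → [gwbolu]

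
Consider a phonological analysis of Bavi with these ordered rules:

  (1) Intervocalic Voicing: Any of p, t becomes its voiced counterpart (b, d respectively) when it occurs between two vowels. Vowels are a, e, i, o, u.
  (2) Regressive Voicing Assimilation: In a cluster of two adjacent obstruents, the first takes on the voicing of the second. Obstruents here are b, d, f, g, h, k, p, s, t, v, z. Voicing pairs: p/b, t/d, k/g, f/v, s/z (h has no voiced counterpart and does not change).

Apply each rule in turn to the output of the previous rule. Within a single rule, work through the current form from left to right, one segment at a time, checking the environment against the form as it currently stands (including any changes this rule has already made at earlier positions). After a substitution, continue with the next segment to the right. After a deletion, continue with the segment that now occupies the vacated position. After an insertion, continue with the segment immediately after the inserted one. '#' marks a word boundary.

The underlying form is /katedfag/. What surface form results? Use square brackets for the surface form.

[kadetfag]

(1) Intervocalic Voicing: [katedfag] → [kadedfag]
(2) Regressive Voicing Assimilation: [kadedfag] → [kadetfag]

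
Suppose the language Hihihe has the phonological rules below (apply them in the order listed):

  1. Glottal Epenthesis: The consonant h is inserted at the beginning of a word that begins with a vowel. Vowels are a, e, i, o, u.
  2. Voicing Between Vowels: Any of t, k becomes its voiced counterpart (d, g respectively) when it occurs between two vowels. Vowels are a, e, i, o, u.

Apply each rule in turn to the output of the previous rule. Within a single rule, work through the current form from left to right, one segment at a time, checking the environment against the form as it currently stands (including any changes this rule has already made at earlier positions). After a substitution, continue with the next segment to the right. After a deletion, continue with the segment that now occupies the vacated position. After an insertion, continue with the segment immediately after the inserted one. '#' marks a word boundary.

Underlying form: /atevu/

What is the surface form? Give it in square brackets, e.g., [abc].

1 Glottal Epenthesis: [atevu] → [hatevu]
2 Voicing Between Vowels: [hatevu] → [hadevu]

[hadevu]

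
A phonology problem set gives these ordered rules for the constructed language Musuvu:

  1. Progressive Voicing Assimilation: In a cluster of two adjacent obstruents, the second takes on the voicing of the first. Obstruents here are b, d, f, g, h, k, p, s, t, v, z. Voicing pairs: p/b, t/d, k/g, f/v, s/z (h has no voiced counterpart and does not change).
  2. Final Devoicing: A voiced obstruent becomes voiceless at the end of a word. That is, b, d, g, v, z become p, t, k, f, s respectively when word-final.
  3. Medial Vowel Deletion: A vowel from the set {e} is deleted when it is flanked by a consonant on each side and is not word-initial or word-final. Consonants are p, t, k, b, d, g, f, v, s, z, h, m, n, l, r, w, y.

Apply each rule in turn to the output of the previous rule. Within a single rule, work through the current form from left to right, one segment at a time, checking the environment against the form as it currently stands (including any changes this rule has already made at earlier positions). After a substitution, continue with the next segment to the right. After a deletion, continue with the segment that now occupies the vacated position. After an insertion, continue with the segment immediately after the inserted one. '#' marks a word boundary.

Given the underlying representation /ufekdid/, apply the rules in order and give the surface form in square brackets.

[ufktit]

1 Progressive Voicing Assimilation: [ufekdid] → [ufektid]
2 Final Devoicing: [ufektid] → [ufektit]
3 Medial Vowel Deletion: [ufektit] → [ufktit]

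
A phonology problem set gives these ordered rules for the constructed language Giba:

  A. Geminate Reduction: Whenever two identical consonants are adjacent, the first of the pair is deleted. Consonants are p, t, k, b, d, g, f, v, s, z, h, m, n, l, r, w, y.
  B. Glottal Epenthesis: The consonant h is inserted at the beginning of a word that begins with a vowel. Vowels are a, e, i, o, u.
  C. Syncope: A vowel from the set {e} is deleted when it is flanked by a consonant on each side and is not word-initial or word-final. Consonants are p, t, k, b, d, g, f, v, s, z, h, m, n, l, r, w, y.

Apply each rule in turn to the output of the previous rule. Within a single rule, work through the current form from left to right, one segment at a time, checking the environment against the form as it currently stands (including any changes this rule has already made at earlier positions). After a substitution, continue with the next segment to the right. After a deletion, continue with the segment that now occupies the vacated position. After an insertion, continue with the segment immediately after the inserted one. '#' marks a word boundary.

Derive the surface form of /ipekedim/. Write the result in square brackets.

A Geminate Reduction: no change — [ipekedim]
B Glottal Epenthesis: [ipekedim] → [hipekedim]
C Syncope: [hipekedim] → [hipkdim]

[hipkdim]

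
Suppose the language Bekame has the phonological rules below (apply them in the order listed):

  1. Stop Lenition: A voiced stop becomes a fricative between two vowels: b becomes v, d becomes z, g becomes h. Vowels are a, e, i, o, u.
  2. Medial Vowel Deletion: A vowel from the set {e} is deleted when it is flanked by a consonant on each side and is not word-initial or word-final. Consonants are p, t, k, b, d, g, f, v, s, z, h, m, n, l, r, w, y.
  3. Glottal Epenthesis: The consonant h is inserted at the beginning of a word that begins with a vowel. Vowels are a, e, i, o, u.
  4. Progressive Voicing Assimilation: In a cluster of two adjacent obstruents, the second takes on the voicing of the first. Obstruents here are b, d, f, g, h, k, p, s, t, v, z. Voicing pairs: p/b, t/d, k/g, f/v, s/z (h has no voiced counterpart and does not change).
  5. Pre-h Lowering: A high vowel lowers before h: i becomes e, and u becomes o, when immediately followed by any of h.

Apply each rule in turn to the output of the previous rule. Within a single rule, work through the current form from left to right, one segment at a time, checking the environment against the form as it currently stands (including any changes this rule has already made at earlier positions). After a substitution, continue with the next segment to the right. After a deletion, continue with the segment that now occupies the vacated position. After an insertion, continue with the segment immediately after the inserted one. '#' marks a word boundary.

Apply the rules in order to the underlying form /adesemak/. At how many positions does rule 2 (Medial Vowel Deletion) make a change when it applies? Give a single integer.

1 Stop Lenition: [adesemak] → [azesemak]
2 Medial Vowel Deletion: [azesemak] → [azsmak]
3 Glottal Epenthesis: [azsmak] → [hazsmak]
4 Progressive Voicing Assimilation: [hazsmak] → [hazzmak]
5 Pre-h Lowering: no change — [hazzmak]
Rule 2 changed 2 position(s).

2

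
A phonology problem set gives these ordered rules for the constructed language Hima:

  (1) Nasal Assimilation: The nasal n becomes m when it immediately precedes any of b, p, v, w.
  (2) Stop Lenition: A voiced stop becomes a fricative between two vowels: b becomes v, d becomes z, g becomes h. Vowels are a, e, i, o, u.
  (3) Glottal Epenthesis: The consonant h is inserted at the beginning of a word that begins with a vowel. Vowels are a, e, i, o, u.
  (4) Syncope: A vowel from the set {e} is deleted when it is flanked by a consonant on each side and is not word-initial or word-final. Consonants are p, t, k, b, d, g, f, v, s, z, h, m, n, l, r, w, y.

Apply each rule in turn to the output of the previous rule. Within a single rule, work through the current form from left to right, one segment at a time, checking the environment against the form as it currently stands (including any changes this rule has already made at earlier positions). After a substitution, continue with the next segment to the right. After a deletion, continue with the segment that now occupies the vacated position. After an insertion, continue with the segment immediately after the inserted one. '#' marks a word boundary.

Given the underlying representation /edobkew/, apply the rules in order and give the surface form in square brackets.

(1) Nasal Assimilation: no change — [edobkew]
(2) Stop Lenition: [edobkew] → [ezobkew]
(3) Glottal Epenthesis: [ezobkew] → [hezobkew]
(4) Syncope: [hezobkew] → [hzobkw]

[hzobkw]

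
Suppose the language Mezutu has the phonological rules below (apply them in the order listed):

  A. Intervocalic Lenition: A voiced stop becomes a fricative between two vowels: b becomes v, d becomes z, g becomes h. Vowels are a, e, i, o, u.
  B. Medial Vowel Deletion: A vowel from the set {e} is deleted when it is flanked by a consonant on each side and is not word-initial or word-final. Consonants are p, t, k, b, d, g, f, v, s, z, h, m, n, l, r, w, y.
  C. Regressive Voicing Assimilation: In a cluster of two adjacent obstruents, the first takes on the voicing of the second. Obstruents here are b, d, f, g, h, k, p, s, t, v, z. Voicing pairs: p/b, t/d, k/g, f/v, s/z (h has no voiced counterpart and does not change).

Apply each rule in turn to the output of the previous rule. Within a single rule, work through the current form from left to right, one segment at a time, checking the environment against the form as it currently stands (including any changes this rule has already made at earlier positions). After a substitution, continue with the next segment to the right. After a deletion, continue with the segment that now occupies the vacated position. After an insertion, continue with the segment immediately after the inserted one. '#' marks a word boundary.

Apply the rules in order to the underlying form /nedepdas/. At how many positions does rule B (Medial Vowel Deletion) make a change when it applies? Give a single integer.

2

A Intervocalic Lenition: [nedepdas] → [nezepdas]
B Medial Vowel Deletion: [nezepdas] → [nzpdas]
C Regressive Voicing Assimilation: [nzpdas] → [nsbdas]
Rule B changed 2 position(s).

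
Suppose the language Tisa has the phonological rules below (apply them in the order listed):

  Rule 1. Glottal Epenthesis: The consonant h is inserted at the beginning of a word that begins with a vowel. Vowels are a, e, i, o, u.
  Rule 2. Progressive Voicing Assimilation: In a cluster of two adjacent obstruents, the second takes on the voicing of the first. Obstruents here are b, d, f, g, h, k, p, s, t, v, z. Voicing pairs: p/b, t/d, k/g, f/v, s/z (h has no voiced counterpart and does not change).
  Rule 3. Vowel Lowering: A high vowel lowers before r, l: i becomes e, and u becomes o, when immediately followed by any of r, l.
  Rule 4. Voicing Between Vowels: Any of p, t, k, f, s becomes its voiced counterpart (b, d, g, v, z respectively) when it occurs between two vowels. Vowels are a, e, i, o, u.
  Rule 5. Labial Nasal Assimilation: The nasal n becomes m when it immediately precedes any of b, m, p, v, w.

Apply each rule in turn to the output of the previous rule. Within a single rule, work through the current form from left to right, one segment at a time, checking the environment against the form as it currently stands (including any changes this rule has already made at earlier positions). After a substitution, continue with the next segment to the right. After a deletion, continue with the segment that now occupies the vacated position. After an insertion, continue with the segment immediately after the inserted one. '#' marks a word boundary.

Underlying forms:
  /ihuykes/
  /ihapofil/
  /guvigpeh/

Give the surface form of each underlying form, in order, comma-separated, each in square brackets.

/ihuykes/:
  Rule 1 Glottal Epenthesis: [ihuykes] → [hihuykes]
  Rule 2 Progressive Voicing Assimilation: no change — [hihuykes]
  Rule 3 Vowel Lowering: no change — [hihuykes]
  Rule 4 Voicing Between Vowels: no change — [hihuykes]
  Rule 5 Labial Nasal Assimilation: no change — [hihuykes]
/ihapofil/:
  Rule 1 Glottal Epenthesis: [ihapofil] → [hihapofil]
  Rule 2 Progressive Voicing Assimilation: no change — [hihapofil]
  Rule 3 Vowel Lowering: [hihapofil] → [hihapofel]
  Rule 4 Voicing Between Vowels: [hihapofel] → [hihabovel]
  Rule 5 Labial Nasal Assimilation: no change — [hihabovel]
/guvigpeh/:
  Rule 1 Glottal Epenthesis: no change — [guvigpeh]
  Rule 2 Progressive Voicing Assimilation: [guvigpeh] → [guvigbeh]
  Rule 3 Vowel Lowering: no change — [guvigbeh]
  Rule 4 Voicing Between Vowels: no change — [guvigbeh]
  Rule 5 Labial Nasal Assimilation: no change — [guvigbeh]

[hihuykes], [hihabovel], [guvigbeh]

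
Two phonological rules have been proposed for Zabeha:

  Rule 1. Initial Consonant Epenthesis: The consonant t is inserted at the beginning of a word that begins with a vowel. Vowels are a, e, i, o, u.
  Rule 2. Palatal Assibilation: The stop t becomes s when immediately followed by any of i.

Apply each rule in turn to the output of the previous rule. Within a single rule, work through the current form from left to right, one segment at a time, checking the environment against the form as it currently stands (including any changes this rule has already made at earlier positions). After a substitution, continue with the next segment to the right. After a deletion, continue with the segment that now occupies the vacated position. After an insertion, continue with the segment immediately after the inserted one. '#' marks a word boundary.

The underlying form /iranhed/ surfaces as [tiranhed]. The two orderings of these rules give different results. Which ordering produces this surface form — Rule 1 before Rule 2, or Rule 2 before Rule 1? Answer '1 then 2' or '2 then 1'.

Order 1 then 2:
  1 Initial Consonant Epenthesis: [iranhed] → [tiranhed]
  2 Palatal Assibilation: [tiranhed] → [siranhed]
  result: [siranhed]
Order 2 then 1:
  2 Palatal Assibilation: no change — [iranhed]
  1 Initial Consonant Epenthesis: [iranhed] → [tiranhed]
  result: [tiranhed]

2 then 1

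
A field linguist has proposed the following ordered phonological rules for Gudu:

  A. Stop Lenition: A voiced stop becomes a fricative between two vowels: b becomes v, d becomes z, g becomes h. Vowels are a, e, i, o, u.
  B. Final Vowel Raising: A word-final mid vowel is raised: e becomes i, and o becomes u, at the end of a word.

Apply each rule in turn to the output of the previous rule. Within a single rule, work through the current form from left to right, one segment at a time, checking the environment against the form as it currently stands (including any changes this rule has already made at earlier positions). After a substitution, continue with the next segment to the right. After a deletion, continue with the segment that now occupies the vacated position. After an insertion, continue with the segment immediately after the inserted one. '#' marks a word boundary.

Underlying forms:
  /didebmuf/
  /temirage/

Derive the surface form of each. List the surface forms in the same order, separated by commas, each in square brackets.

/didebmuf/:
  A Stop Lenition: [didebmuf] → [dizebmuf]
  B Final Vowel Raising: no change — [dizebmuf]
/temirage/:
  A Stop Lenition: [temirage] → [temirahe]
  B Final Vowel Raising: [temirahe] → [temirahi]

[dizebmuf], [temirahi]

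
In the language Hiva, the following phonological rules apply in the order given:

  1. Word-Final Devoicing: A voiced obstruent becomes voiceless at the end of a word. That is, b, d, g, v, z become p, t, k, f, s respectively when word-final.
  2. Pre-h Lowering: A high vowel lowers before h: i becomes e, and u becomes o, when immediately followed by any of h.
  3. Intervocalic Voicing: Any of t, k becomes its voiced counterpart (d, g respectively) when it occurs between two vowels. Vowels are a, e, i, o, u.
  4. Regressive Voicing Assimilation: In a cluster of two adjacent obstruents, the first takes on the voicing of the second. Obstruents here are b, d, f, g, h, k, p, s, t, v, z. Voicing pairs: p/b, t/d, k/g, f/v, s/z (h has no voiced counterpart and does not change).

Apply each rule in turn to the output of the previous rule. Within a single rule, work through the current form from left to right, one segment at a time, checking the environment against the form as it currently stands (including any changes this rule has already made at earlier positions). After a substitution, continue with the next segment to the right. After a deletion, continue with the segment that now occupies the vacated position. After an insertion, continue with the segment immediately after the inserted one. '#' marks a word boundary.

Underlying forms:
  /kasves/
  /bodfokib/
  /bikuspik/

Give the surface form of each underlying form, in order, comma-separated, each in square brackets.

[kazves], [botfogip], [biguspik]

/kasves/:
  1 Word-Final Devoicing: no change — [kasves]
  2 Pre-h Lowering: no change — [kasves]
  3 Intervocalic Voicing: no change — [kasves]
  4 Regressive Voicing Assimilation: [kasves] → [kazves]
/bodfokib/:
  1 Word-Final Devoicing: [bodfokib] → [bodfokip]
  2 Pre-h Lowering: no change — [bodfokip]
  3 Intervocalic Voicing: [bodfokip] → [bodfogip]
  4 Regressive Voicing Assimilation: [bodfogip] → [botfogip]
/bikuspik/:
  1 Word-Final Devoicing: no change — [bikuspik]
  2 Pre-h Lowering: no change — [bikuspik]
  3 Intervocalic Voicing: [bikuspik] → [biguspik]
  4 Regressive Voicing Assimilation: no change — [biguspik]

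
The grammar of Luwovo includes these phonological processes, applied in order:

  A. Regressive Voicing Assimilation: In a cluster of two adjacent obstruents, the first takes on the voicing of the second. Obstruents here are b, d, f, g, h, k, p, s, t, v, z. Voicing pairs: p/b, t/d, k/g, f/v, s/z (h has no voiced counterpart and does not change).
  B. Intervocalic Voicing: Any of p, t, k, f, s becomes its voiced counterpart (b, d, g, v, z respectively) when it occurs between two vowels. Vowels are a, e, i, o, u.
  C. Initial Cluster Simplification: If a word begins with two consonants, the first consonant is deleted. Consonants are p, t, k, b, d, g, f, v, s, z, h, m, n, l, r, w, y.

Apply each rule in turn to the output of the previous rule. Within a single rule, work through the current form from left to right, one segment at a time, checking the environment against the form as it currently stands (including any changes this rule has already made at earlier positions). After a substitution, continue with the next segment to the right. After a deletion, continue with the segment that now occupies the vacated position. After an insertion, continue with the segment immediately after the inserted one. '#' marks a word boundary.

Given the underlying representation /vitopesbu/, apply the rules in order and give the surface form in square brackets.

A Regressive Voicing Assimilation: [vitopesbu] → [vitopezbu]
B Intervocalic Voicing: [vitopezbu] → [vidobezbu]
C Initial Cluster Simplification: no change — [vidobezbu]

[vidobezbu]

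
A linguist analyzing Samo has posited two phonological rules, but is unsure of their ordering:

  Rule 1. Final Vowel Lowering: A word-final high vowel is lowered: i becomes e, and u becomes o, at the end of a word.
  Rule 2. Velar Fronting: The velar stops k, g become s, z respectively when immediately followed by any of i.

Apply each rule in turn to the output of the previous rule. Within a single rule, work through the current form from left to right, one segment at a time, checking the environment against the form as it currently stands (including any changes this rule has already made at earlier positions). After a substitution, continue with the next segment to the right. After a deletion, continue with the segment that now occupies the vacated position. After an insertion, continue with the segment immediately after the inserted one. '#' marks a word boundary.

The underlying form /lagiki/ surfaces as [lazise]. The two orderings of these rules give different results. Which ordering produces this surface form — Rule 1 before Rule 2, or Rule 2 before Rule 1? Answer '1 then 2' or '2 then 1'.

2 then 1

Order 1 then 2:
  1 Final Vowel Lowering: [lagiki] → [lagike]
  2 Velar Fronting: [lagike] → [lazike]
  result: [lazike]
Order 2 then 1:
  2 Velar Fronting: [lagiki] → [lazisi]
  1 Final Vowel Lowering: [lazisi] → [lazise]
  result: [lazise]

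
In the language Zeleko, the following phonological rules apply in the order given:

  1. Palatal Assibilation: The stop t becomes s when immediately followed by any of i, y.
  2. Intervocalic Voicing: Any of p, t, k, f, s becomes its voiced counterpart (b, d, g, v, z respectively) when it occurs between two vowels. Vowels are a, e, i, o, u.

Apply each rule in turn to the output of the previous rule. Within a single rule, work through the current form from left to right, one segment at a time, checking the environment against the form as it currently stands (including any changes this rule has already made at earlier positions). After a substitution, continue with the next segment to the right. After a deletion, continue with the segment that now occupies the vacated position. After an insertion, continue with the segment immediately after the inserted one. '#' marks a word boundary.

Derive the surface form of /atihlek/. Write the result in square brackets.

1 Palatal Assibilation: [atihlek] → [asihlek]
2 Intervocalic Voicing: [asihlek] → [azihlek]

[azihlek]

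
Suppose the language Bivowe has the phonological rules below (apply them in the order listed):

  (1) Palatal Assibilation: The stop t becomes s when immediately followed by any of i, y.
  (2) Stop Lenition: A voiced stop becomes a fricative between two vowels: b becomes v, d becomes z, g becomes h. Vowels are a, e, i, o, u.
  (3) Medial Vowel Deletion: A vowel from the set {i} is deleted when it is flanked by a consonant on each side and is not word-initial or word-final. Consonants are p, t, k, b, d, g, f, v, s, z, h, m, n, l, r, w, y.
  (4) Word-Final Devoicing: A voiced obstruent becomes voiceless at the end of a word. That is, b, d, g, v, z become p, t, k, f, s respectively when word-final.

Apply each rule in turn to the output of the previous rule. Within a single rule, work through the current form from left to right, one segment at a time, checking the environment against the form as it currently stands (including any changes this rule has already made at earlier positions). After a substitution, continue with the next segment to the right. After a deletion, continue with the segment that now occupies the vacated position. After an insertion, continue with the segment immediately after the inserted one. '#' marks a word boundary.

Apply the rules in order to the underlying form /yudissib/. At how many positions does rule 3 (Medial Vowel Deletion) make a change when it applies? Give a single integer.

(1) Palatal Assibilation: no change — [yudissib]
(2) Stop Lenition: [yudissib] → [yuzissib]
(3) Medial Vowel Deletion: [yuzissib] → [yuzssb]
(4) Word-Final Devoicing: [yuzssb] → [yuzssp]
Rule 3 changed 2 position(s).

2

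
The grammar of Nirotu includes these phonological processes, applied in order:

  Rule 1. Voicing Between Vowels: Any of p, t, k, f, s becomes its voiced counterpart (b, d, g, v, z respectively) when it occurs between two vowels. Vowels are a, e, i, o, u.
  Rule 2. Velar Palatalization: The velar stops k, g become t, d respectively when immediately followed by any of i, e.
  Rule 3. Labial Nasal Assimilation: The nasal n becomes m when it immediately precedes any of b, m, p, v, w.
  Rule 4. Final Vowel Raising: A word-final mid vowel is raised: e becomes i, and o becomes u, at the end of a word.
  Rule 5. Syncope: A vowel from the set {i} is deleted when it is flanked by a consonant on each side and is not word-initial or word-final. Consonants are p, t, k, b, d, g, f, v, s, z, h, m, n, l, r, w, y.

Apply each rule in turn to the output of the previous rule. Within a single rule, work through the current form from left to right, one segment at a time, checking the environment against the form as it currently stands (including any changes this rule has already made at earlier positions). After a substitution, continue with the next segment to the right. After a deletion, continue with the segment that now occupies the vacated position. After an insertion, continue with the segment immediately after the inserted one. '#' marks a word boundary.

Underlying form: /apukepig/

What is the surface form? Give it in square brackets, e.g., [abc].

Rule 1 Voicing Between Vowels: [apukepig] → [abugebig]
Rule 2 Velar Palatalization: [abugebig] → [abudebig]
Rule 3 Labial Nasal Assimilation: no change — [abudebig]
Rule 4 Final Vowel Raising: no change — [abudebig]
Rule 5 Syncope: [abudebig] → [abudebg]

[abudebg]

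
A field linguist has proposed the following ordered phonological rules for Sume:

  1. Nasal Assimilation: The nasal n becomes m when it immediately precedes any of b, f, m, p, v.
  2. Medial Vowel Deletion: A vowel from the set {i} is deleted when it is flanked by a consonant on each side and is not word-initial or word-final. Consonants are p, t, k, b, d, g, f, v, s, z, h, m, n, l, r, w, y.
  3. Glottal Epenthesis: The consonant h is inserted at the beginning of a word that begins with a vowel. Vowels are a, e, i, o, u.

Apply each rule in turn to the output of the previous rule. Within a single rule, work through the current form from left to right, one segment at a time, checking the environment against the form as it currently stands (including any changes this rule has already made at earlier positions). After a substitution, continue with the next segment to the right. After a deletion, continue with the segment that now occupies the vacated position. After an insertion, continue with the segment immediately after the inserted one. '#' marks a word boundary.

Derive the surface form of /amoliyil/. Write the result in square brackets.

1 Nasal Assimilation: no change — [amoliyil]
2 Medial Vowel Deletion: [amoliyil] → [amolyl]
3 Glottal Epenthesis: [amolyl] → [hamolyl]

[hamolyl]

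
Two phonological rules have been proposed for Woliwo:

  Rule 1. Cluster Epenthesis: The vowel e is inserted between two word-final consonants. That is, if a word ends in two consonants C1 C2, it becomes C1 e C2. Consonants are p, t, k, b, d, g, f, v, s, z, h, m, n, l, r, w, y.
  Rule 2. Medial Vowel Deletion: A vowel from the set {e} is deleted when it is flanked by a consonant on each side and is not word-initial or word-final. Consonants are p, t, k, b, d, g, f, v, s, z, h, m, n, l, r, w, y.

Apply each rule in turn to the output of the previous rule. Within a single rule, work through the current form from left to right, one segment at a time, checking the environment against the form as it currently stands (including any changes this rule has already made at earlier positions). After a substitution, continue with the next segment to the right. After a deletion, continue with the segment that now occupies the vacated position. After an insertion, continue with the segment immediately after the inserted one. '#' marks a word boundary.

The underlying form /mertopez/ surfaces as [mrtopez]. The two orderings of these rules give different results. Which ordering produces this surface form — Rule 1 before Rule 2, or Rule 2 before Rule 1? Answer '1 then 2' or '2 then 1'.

2 then 1

Order 1 then 2:
  1 Cluster Epenthesis: no change — [mertopez]
  2 Medial Vowel Deletion: [mertopez] → [mrtopz]
  result: [mrtopz]
Order 2 then 1:
  2 Medial Vowel Deletion: [mertopez] → [mrtopz]
  1 Cluster Epenthesis: [mrtopz] → [mrtopez]
  result: [mrtopez]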